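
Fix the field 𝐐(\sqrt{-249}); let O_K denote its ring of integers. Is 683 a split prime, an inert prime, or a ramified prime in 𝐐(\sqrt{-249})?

-249 mod 4 = 3, hence disc K = 4·(-249) = -996 and O_K = ℤ[√-249].
disc(K) = -996 is not divisible by 683; 683 is unramified.
Euler's criterion: (-249)^341 mod 683 = 682. Thus (-249|683) = -1.
d is a non-residue mod p, hence 683 remains inert in O_K.

683 remains inert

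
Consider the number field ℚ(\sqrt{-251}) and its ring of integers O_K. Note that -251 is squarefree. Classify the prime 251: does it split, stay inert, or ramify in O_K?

ramified

d = -251 ≡ 1 (mod 4), so O_K = ℤ[(1+√-251)/2] and disc(K) = d = -251.
disc(K) = -251 = 251·(-1), so p = 251 is ramified.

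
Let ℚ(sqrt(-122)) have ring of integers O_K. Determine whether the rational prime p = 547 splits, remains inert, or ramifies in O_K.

547 remains inert

Since -122 ≢ 1 mod 4, the ring of integers is ℤ[√-122] with discriminant 4·(-122) = -488.
disc(K) = -488 is not divisible by 547; 547 is unramified.
Euler's criterion: (-122)^273 mod 547 = 546. Thus (-122|547) = -1.
d is a non-residue mod p, hence 547 remains inert in O_K.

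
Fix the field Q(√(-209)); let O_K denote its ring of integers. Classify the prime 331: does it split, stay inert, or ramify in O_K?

-209 mod 4 = 3, hence disc K = 4·(-209) = -836 and O_K = ℤ[√-209].
disc(K) = -836 is not divisible by 331; 331 is unramified.
(-209/331) = 122^165 mod 331 = 1, giving Legendre symbol 1.
d is a quadratic residue mod p, hence 331 splits in O_K.

331 splits in O_K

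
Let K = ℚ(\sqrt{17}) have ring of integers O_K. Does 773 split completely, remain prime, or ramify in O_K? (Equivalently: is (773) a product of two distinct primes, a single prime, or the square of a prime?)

17 mod 4 = 1, hence disc K = 17 and O_K = ℤ[(1+√17)/2].
773 ∤ 17, so 773 is unramified.
Compute (17/773) via Euler: 17^((773-1)/2) mod 773 = 1, so (17/773) = 1.
Legendre symbol 1 ⇒ 773 is split.

p splits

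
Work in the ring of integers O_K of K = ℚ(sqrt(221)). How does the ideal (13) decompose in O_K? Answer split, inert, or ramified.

ramified — (13) = 𝔭²

d = 221 ≡ 1 (mod 4), so O_K = ℤ[(1+√221)/2] and disc(K) = d = 221.
Ramification test: 13 | 221. The prime 13 ramifies in K.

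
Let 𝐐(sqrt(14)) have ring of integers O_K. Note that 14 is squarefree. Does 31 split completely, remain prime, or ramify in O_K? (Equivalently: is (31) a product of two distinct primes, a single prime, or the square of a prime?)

Since 14 ≢ 1 mod 4, the ring of integers is ℤ[√14] with discriminant 4·14 = 56.
disc(K) = 56 is not divisible by 31; 31 is unramified.
(14/31) = 14^15 mod 31 = 1, giving Legendre symbol 1.
(14/31) = 1, so 31 splits.

split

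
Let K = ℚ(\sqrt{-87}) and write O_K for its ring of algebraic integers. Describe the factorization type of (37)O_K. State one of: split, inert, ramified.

p is inert

-87 mod 4 = 1, hence disc K = -87 and O_K = ℤ[(1+√-87)/2].
Since gcd(37, -87) = 1 the prime 37 does not ramify.
Legendre symbol by Euler's criterion: (-87/37) ≡ (-87)^18 ≡ 36 (mod 37), i.e. (-87/37) = -1.
d is a non-residue mod p, hence 37 remains inert in O_K.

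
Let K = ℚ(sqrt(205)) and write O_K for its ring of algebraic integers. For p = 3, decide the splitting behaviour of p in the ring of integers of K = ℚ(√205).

d = 205 ≡ 1 (mod 4), so O_K = ℤ[(1+√205)/2] and disc(K) = d = 205.
3 ∤ 205, so 3 is unramified.
Compute (205/3) via Euler: 1^((3-1)/2) mod 3 = 1, so (205/3) = 1.
Legendre symbol 1 ⇒ 3 is split.

3 splits in O_K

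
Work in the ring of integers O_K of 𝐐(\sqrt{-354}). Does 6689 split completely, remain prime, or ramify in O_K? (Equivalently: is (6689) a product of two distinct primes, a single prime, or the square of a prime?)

Since -354 ≢ 1 mod 4, the ring of integers is ℤ[√-354] with discriminant 4·(-354) = -1416.
disc(K) = -1416 is not divisible by 6689; 6689 is unramified.
Legendre symbol by Euler's criterion: (-354/6689) ≡ (-354)^3344 ≡ 6688 (mod 6689), i.e. (-354/6689) = -1.
d is a non-residue mod p, hence 6689 remains inert in O_K.

remains prime (inert)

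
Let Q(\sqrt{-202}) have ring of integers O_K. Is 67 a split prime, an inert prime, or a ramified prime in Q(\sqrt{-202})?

remains prime (inert)

d = -202 ≡ 2 (mod 4), so O_K = ℤ[√-202] and disc(K) = 4d = -808.
disc(K) = -808 is not divisible by 67; 67 is unramified.
Compute (-202/67) via Euler: 66^((67-1)/2) mod 67 = 66, so (-202/67) = -1.
Legendre symbol -1 ⇒ 67 is inert.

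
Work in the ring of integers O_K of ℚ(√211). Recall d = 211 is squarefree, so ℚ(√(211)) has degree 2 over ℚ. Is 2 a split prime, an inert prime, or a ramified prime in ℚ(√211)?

211 mod 4 = 3, hence disc K = 4·211 = 844 and O_K = ℤ[√211].
Ramification test: 2 | 844. The prime 2 ramifies in K.

2 is ramified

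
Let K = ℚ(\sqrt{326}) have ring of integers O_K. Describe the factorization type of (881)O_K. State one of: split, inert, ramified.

inert — (881) stays prime in O_K

Since 326 ≢ 1 mod 4, the ring of integers is ℤ[√326] with discriminant 4·326 = 1304.
Since gcd(881, 1304) = 1 the prime 881 does not ramify.
Euler's criterion: 326^440 mod 881 = 880. Thus (326|881) = -1.
(326/881) = -1, so 881 is inert.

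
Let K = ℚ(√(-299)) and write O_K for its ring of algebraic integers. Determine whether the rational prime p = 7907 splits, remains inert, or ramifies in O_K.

p splits

d = -299 ≡ 1 (mod 4), so O_K = ℤ[(1+√-299)/2] and disc(K) = d = -299.
7907 ∤ -299, so 7907 is unramified.
Compute (-299/7907) via Euler: 7608^((7907-1)/2) mod 7907 = 1, so (-299/7907) = 1.
d is a quadratic residue mod p, hence 7907 splits in O_K.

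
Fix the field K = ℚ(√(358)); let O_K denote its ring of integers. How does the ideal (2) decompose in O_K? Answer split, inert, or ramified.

2 is ramified

358 mod 4 = 2, hence disc K = 4·358 = 1432 and O_K = ℤ[√358].
disc(K) = 1432 = 2·716, so p = 2 is ramified.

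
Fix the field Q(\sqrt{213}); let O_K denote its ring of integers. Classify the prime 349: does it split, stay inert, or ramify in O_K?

inert — (349) stays prime in O_K

d = 213 ≡ 1 (mod 4), so O_K = ℤ[(1+√213)/2] and disc(K) = d = 213.
349 ∤ 213, so 349 is unramified.
Compute (213/349) via Euler: 213^((349-1)/2) mod 349 = 348, so (213/349) = -1.
(213/349) = -1, so 349 is inert.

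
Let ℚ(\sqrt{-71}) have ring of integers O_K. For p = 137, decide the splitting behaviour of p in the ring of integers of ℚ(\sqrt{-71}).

-71 mod 4 = 1, hence disc K = -71 and O_K = ℤ[(1+√-71)/2].
137 ∤ -71, so 137 is unramified.
Euler's criterion: (-71)^68 mod 137 = 136. Thus (-71|137) = -1.
(-71/137) = -1, so 137 is inert.

inert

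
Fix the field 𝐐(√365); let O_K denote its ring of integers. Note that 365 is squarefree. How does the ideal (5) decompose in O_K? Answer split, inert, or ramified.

ramifies in O_K

365 mod 4 = 1, hence disc K = 365 and O_K = ℤ[(1+√365)/2].
disc(K) = 365 = 5·73, so p = 5 is ramified.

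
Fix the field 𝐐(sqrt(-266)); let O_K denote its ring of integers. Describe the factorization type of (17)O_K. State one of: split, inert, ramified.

Since -266 ≢ 1 mod 4, the ring of integers is ℤ[√-266] with discriminant 4·(-266) = -1064.
Since gcd(17, -1064) = 1 the prime 17 does not ramify.
Legendre symbol by Euler's criterion: (-266/17) ≡ (-266)^8 ≡ 16 (mod 17), i.e. (-266/17) = -1.
d is a non-residue mod p, hence 17 remains inert in O_K.

inert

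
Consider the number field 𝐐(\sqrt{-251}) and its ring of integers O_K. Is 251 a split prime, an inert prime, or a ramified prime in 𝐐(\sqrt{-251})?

-251 mod 4 = 1, hence disc K = -251 and O_K = ℤ[(1+√-251)/2].
Ramification test: 251 | -251. The prime 251 ramifies in K.

251 is ramified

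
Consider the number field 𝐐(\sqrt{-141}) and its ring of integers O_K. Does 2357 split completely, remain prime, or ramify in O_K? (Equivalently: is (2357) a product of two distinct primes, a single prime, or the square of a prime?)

2357 remains inert

d = -141 ≡ 3 (mod 4), so O_K = ℤ[√-141] and disc(K) = 4d = -564.
Since gcd(2357, -564) = 1 the prime 2357 does not ramify.
Legendre symbol by Euler's criterion: (-141/2357) ≡ (-141)^1178 ≡ 2356 (mod 2357), i.e. (-141/2357) = -1.
Legendre symbol -1 ⇒ 2357 is inert.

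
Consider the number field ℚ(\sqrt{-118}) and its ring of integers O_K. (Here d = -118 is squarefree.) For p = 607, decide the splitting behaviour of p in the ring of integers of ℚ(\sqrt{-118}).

Since -118 ≢ 1 mod 4, the ring of integers is ℤ[√-118] with discriminant 4·(-118) = -472.
disc(K) = -472 is not divisible by 607; 607 is unramified.
Compute (-118/607) via Euler: 489^((607-1)/2) mod 607 = 1, so (-118/607) = 1.
d is a quadratic residue mod p, hence 607 splits in O_K.

split — (607) = 𝔭₁𝔭₂ with 𝔭₁ ≠ 𝔭₂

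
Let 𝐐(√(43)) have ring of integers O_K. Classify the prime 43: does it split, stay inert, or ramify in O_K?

43 mod 4 = 3, hence disc K = 4·43 = 172 and O_K = ℤ[√43].
43 divides disc(K) = 172, so 43 ramifies.

ramifies in O_K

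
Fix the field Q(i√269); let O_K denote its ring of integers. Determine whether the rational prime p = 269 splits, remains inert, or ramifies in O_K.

Since -269 ≢ 1 mod 4, the ring of integers is ℤ[√-269] with discriminant 4·(-269) = -1076.
Ramification test: 269 | -1076. The prime 269 ramifies in K.

p ramifies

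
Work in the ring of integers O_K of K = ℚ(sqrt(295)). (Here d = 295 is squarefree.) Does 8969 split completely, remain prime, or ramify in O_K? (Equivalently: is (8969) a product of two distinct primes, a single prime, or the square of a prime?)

split

295 mod 4 = 3, hence disc K = 4·295 = 1180 and O_K = ℤ[√295].
Since gcd(8969, 1180) = 1 the prime 8969 does not ramify.
Legendre symbol by Euler's criterion: (295/8969) ≡ 295^4484 ≡ 1 (mod 8969), i.e. (295/8969) = 1.
d is a quadratic residue mod p, hence 8969 splits in O_K.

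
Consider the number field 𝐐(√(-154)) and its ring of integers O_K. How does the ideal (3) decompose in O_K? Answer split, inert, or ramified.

inert

-154 mod 4 = 2, hence disc K = 4·(-154) = -616 and O_K = ℤ[√-154].
Since gcd(3, -616) = 1 the prime 3 does not ramify.
Legendre symbol by Euler's criterion: (-154/3) ≡ (-154)^1 ≡ 2 (mod 3), i.e. (-154/3) = -1.
Legendre symbol -1 ⇒ 3 is inert.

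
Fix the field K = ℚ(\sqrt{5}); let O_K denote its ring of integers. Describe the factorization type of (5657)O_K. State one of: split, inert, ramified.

5 mod 4 = 1, hence disc K = 5 and O_K = ℤ[(1+√5)/2].
disc(K) = 5 is not divisible by 5657; 5657 is unramified.
Euler's criterion: 5^2828 mod 5657 = 5656. Thus (5|5657) = -1.
(5/5657) = -1, so 5657 is inert.

inert — (5657) stays prime in O_K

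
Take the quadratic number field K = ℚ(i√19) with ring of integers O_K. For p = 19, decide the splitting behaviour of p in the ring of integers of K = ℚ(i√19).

ramified — (19) = 𝔭²

-19 mod 4 = 1, hence disc K = -19 and O_K = ℤ[(1+√-19)/2].
Ramification test: 19 | -19. The prime 19 ramifies in K.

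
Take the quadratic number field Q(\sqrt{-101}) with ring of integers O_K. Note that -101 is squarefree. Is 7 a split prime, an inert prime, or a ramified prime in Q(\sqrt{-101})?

split

d = -101 ≡ 3 (mod 4), so O_K = ℤ[√-101] and disc(K) = 4d = -404.
disc(K) = -404 is not divisible by 7; 7 is unramified.
Euler's criterion: (-101)^3 mod 7 = 1. Thus (-101|7) = 1.
Legendre symbol 1 ⇒ 7 is split.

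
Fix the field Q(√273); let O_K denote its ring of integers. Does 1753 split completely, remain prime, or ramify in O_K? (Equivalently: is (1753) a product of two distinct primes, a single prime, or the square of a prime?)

d = 273 ≡ 1 (mod 4), so O_K = ℤ[(1+√273)/2] and disc(K) = d = 273.
disc(K) = 273 is not divisible by 1753; 1753 is unramified.
Euler's criterion: 273^876 mod 1753 = 1. Thus (273|1753) = 1.
d is a quadratic residue mod p, hence 1753 splits in O_K.

split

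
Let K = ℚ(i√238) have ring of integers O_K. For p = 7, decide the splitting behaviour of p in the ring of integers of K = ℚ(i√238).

d = -238 ≡ 2 (mod 4), so O_K = ℤ[√-238] and disc(K) = 4d = -952.
Ramification test: 7 | -952. The prime 7 ramifies in K.

ramifies in O_K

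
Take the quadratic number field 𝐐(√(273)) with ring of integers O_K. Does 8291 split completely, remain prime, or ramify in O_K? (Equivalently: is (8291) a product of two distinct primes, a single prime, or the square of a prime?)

8291 splits in O_K

d = 273 ≡ 1 (mod 4), so O_K = ℤ[(1+√273)/2] and disc(K) = d = 273.
disc(K) = 273 is not divisible by 8291; 8291 is unramified.
(273/8291) = 273^4145 mod 8291 = 1, giving Legendre symbol 1.
Legendre symbol 1 ⇒ 8291 is split.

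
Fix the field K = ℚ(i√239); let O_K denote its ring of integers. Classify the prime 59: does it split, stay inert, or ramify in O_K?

d = -239 ≡ 1 (mod 4), so O_K = ℤ[(1+√-239)/2] and disc(K) = d = -239.
disc(K) = -239 is not divisible by 59; 59 is unramified.
Legendre symbol by Euler's criterion: (-239/59) ≡ (-239)^29 ≡ 58 (mod 59), i.e. (-239/59) = -1.
d is a non-residue mod p, hence 59 remains inert in O_K.

remains prime (inert)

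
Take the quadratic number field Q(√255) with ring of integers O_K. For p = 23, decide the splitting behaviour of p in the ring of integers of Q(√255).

255 mod 4 = 3, hence disc K = 4·255 = 1020 and O_K = ℤ[√255].
disc(K) = 1020 is not divisible by 23; 23 is unramified.
(255/23) = 2^11 mod 23 = 1, giving Legendre symbol 1.
(255/23) = 1, so 23 splits.

23 splits in O_K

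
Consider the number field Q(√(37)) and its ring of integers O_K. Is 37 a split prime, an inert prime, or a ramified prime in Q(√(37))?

37 is ramified

d = 37 ≡ 1 (mod 4), so O_K = ℤ[(1+√37)/2] and disc(K) = d = 37.
disc(K) = 37 = 37·1, so p = 37 is ramified.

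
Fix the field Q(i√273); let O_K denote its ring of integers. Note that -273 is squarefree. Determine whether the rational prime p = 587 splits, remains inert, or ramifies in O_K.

d = -273 ≡ 3 (mod 4), so O_K = ℤ[√-273] and disc(K) = 4d = -1092.
587 ∤ -1092, so 587 is unramified.
Compute (-273/587) via Euler: 314^((587-1)/2) mod 587 = 1, so (-273/587) = 1.
(-273/587) = 1, so 587 splits.

587 splits in O_K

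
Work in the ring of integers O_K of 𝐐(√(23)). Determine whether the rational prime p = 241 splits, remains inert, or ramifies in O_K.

inert — (241) stays prime in O_K

23 mod 4 = 3, hence disc K = 4·23 = 92 and O_K = ℤ[√23].
disc(K) = 92 is not divisible by 241; 241 is unramified.
Compute (23/241) via Euler: 23^((241-1)/2) mod 241 = 240, so (23/241) = -1.
d is a non-residue mod p, hence 241 remains inert in O_K.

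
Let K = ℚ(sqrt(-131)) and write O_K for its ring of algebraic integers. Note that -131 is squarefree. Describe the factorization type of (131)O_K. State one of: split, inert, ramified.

131 is ramified

d = -131 ≡ 1 (mod 4), so O_K = ℤ[(1+√-131)/2] and disc(K) = d = -131.
Ramification test: 131 | -131. The prime 131 ramifies in K.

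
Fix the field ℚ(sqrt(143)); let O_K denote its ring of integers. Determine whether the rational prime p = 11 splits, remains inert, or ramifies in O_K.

11 is ramified

d = 143 ≡ 3 (mod 4), so O_K = ℤ[√143] and disc(K) = 4d = 572.
Ramification test: 11 | 572. The prime 11 ramifies in K.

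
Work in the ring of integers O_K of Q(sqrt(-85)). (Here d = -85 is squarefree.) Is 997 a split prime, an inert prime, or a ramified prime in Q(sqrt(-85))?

split — (997) = 𝔭₁𝔭₂ with 𝔭₁ ≠ 𝔭₂

d = -85 ≡ 3 (mod 4), so O_K = ℤ[√-85] and disc(K) = 4d = -340.
disc(K) = -340 is not divisible by 997; 997 is unramified.
Legendre symbol by Euler's criterion: (-85/997) ≡ (-85)^498 ≡ 1 (mod 997), i.e. (-85/997) = 1.
Legendre symbol 1 ⇒ 997 is split.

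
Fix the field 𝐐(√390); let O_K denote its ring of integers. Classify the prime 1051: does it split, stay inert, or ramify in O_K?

1051 remains inert

d = 390 ≡ 2 (mod 4), so O_K = ℤ[√390] and disc(K) = 4d = 1560.
disc(K) = 1560 is not divisible by 1051; 1051 is unramified.
Euler's criterion: 390^525 mod 1051 = 1050. Thus (390|1051) = -1.
(390/1051) = -1, so 1051 is inert.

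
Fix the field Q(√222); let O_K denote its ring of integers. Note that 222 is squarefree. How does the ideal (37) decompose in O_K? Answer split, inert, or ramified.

37 is ramified

Since 222 ≢ 1 mod 4, the ring of integers is ℤ[√222] with discriminant 4·222 = 888.
Ramification test: 37 | 888. The prime 37 ramifies in K.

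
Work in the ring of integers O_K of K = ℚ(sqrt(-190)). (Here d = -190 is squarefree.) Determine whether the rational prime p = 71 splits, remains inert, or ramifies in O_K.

d = -190 ≡ 2 (mod 4), so O_K = ℤ[√-190] and disc(K) = 4d = -760.
Since gcd(71, -760) = 1 the prime 71 does not ramify.
Legendre symbol by Euler's criterion: (-190/71) ≡ (-190)^35 ≡ 70 (mod 71), i.e. (-190/71) = -1.
Legendre symbol -1 ⇒ 71 is inert.

p is inert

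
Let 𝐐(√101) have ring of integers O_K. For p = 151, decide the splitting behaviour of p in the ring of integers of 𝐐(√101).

remains prime (inert)

Since 101 ≡ 1 mod 4, the ring of integers is ℤ[(1+√101)/2] with discriminant 101.
151 ∤ 101, so 151 is unramified.
(101/151) = 101^75 mod 151 = 150, giving Legendre symbol -1.
Legendre symbol -1 ⇒ 151 is inert.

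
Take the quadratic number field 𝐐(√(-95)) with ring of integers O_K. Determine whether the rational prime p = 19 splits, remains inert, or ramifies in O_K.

Since -95 ≡ 1 mod 4, the ring of integers is ℤ[(1+√-95)/2] with discriminant -95.
19 divides disc(K) = -95, so 19 ramifies.

ramified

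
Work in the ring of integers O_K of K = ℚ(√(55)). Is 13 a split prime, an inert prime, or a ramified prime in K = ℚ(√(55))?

55 mod 4 = 3, hence disc K = 4·55 = 220 and O_K = ℤ[√55].
disc(K) = 220 is not divisible by 13; 13 is unramified.
(55/13) = 3^6 mod 13 = 1, giving Legendre symbol 1.
Legendre symbol 1 ⇒ 13 is split.

split — (13) = 𝔭₁𝔭₂ with 𝔭₁ ≠ 𝔭₂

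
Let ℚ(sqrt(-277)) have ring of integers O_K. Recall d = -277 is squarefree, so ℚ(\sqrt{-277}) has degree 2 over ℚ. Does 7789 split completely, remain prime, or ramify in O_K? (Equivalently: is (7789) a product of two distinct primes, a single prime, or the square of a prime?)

remains prime (inert)

-277 mod 4 = 3, hence disc K = 4·(-277) = -1108 and O_K = ℤ[√-277].
disc(K) = -1108 is not divisible by 7789; 7789 is unramified.
Euler's criterion: (-277)^3894 mod 7789 = 7788. Thus (-277|7789) = -1.
d is a non-residue mod p, hence 7789 remains inert in O_K.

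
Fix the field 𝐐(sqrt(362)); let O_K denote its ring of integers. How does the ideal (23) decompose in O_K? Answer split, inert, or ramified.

inert

362 mod 4 = 2, hence disc K = 4·362 = 1448 and O_K = ℤ[√362].
Since gcd(23, 1448) = 1 the prime 23 does not ramify.
Compute (362/23) via Euler: 17^((23-1)/2) mod 23 = 22, so (362/23) = -1.
d is a non-residue mod p, hence 23 remains inert in O_K.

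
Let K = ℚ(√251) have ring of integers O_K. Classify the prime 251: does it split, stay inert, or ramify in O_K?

ramified

Since 251 ≢ 1 mod 4, the ring of integers is ℤ[√251] with discriminant 4·251 = 1004.
Ramification test: 251 | 1004. The prime 251 ramifies in K.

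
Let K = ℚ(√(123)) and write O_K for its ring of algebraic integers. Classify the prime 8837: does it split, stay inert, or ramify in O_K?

d = 123 ≡ 3 (mod 4), so O_K = ℤ[√123] and disc(K) = 4d = 492.
disc(K) = 492 is not divisible by 8837; 8837 is unramified.
Euler's criterion: 123^4418 mod 8837 = 1. Thus (123|8837) = 1.
Legendre symbol 1 ⇒ 8837 is split.

splits completely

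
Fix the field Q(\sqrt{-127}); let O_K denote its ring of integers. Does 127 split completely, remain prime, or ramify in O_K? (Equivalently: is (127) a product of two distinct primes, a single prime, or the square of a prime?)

ramified

-127 mod 4 = 1, hence disc K = -127 and O_K = ℤ[(1+√-127)/2].
Ramification test: 127 | -127. The prime 127 ramifies in K.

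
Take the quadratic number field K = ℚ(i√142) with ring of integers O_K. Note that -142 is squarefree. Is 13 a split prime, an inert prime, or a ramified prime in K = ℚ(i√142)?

split — (13) = 𝔭₁𝔭₂ with 𝔭₁ ≠ 𝔭₂

Since -142 ≢ 1 mod 4, the ring of integers is ℤ[√-142] with discriminant 4·(-142) = -568.
disc(K) = -568 is not divisible by 13; 13 is unramified.
Compute (-142/13) via Euler: 1^((13-1)/2) mod 13 = 1, so (-142/13) = 1.
Legendre symbol 1 ⇒ 13 is split.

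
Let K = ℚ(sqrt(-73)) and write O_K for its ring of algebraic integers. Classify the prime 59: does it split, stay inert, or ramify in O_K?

p splits

-73 mod 4 = 3, hence disc K = 4·(-73) = -292 and O_K = ℤ[√-73].
59 ∤ -292, so 59 is unramified.
Euler's criterion: (-73)^29 mod 59 = 1. Thus (-73|59) = 1.
(-73/59) = 1, so 59 splits.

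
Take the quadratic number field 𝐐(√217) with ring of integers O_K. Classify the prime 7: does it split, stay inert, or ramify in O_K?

217 mod 4 = 1, hence disc K = 217 and O_K = ℤ[(1+√217)/2].
7 divides disc(K) = 217, so 7 ramifies.

ramifies in O_K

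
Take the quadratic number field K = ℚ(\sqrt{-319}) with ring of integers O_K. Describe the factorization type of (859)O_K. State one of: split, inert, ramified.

d = -319 ≡ 1 (mod 4), so O_K = ℤ[(1+√-319)/2] and disc(K) = d = -319.
859 ∤ -319, so 859 is unramified.
Legendre symbol by Euler's criterion: (-319/859) ≡ (-319)^429 ≡ 858 (mod 859), i.e. (-319/859) = -1.
(-319/859) = -1, so 859 is inert.

remains prime (inert)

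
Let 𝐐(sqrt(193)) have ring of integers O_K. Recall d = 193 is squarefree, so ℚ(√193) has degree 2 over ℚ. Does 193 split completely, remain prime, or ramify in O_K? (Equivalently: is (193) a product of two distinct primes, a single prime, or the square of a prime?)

Since 193 ≡ 1 mod 4, the ring of integers is ℤ[(1+√193)/2] with discriminant 193.
193 divides disc(K) = 193, so 193 ramifies.

p ramifies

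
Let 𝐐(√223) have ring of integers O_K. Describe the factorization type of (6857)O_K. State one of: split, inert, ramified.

d = 223 ≡ 3 (mod 4), so O_K = ℤ[√223] and disc(K) = 4d = 892.
disc(K) = 892 is not divisible by 6857; 6857 is unramified.
Euler's criterion: 223^3428 mod 6857 = 6856. Thus (223|6857) = -1.
(223/6857) = -1, so 6857 is inert.

inert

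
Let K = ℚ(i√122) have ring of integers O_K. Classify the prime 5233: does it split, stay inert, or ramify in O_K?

p splits

-122 mod 4 = 2, hence disc K = 4·(-122) = -488 and O_K = ℤ[√-122].
5233 ∤ -488, so 5233 is unramified.
Compute (-122/5233) via Euler: 5111^((5233-1)/2) mod 5233 = 1, so (-122/5233) = 1.
Legendre symbol 1 ⇒ 5233 is split.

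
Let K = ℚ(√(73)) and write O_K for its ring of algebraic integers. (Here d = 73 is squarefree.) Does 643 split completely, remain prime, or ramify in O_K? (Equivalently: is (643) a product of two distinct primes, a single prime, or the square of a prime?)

d = 73 ≡ 1 (mod 4), so O_K = ℤ[(1+√73)/2] and disc(K) = d = 73.
disc(K) = 73 is not divisible by 643; 643 is unramified.
(73/643) = 73^321 mod 643 = 642, giving Legendre symbol -1.
Legendre symbol -1 ⇒ 643 is inert.

643 remains inert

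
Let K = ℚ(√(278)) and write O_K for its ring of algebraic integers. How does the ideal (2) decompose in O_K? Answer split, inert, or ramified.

278 mod 4 = 2, hence disc K = 4·278 = 1112 and O_K = ℤ[√278].
Ramification test: 2 | 1112. The prime 2 ramifies in K.

2 is ramified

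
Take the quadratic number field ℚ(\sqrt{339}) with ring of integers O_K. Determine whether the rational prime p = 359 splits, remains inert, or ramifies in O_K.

Since 339 ≢ 1 mod 4, the ring of integers is ℤ[√339] with discriminant 4·339 = 1356.
Since gcd(359, 1356) = 1 the prime 359 does not ramify.
Legendre symbol by Euler's criterion: (339/359) ≡ 339^179 ≡ 358 (mod 359), i.e. (339/359) = -1.
(339/359) = -1, so 359 is inert.

remains prime (inert)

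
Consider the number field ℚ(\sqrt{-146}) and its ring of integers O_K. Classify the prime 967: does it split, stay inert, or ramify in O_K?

d = -146 ≡ 2 (mod 4), so O_K = ℤ[√-146] and disc(K) = 4d = -584.
disc(K) = -584 is not divisible by 967; 967 is unramified.
Compute (-146/967) via Euler: 821^((967-1)/2) mod 967 = 966, so (-146/967) = -1.
Legendre symbol -1 ⇒ 967 is inert.

remains prime (inert)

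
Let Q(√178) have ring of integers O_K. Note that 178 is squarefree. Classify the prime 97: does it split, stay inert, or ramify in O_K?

splits completely

178 mod 4 = 2, hence disc K = 4·178 = 712 and O_K = ℤ[√178].
97 ∤ 712, so 97 is unramified.
(178/97) = 81^48 mod 97 = 1, giving Legendre symbol 1.
(178/97) = 1, so 97 splits.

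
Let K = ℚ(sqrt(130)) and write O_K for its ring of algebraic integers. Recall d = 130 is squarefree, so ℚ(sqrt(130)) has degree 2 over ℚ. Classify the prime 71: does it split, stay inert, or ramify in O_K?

d = 130 ≡ 2 (mod 4), so O_K = ℤ[√130] and disc(K) = 4d = 520.
Since gcd(71, 520) = 1 the prime 71 does not ramify.
Euler's criterion: 130^35 mod 71 = 70. Thus (130|71) = -1.
d is a non-residue mod p, hence 71 remains inert in O_K.

remains prime (inert)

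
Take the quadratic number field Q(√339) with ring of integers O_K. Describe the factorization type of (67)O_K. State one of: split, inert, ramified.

p splits

d = 339 ≡ 3 (mod 4), so O_K = ℤ[√339] and disc(K) = 4d = 1356.
disc(K) = 1356 is not divisible by 67; 67 is unramified.
Legendre symbol by Euler's criterion: (339/67) ≡ 339^33 ≡ 1 (mod 67), i.e. (339/67) = 1.
Legendre symbol 1 ⇒ 67 is split.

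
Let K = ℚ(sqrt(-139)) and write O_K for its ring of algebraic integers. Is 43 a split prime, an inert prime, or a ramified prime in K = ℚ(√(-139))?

inert — (43) stays prime in O_K

-139 mod 4 = 1, hence disc K = -139 and O_K = ℤ[(1+√-139)/2].
Since gcd(43, -139) = 1 the prime 43 does not ramify.
(-139/43) = 33^21 mod 43 = 42, giving Legendre symbol -1.
(-139/43) = -1, so 43 is inert.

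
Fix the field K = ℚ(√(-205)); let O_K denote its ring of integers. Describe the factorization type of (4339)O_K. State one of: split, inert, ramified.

split

Since -205 ≢ 1 mod 4, the ring of integers is ℤ[√-205] with discriminant 4·(-205) = -820.
4339 ∤ -820, so 4339 is unramified.
Euler's criterion: (-205)^2169 mod 4339 = 1. Thus (-205|4339) = 1.
d is a quadratic residue mod p, hence 4339 splits in O_K.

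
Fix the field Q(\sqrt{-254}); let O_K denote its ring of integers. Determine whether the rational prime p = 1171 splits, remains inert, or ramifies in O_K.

-254 mod 4 = 2, hence disc K = 4·(-254) = -1016 and O_K = ℤ[√-254].
1171 ∤ -1016, so 1171 is unramified.
(-254/1171) = 917^585 mod 1171 = 1, giving Legendre symbol 1.
d is a quadratic residue mod p, hence 1171 splits in O_K.

p splits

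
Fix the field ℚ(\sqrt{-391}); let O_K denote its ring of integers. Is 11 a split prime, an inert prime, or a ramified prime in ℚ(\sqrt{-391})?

-391 mod 4 = 1, hence disc K = -391 and O_K = ℤ[(1+√-391)/2].
Since gcd(11, -391) = 1 the prime 11 does not ramify.
Compute (-391/11) via Euler: 5^((11-1)/2) mod 11 = 1, so (-391/11) = 1.
d is a quadratic residue mod p, hence 11 splits in O_K.

11 splits in O_K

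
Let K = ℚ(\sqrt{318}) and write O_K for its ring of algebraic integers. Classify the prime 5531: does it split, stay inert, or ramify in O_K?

318 mod 4 = 2, hence disc K = 4·318 = 1272 and O_K = ℤ[√318].
5531 ∤ 1272, so 5531 is unramified.
Compute (318/5531) via Euler: 318^((5531-1)/2) mod 5531 = 1, so (318/5531) = 1.
(318/5531) = 1, so 5531 splits.

5531 splits in O_K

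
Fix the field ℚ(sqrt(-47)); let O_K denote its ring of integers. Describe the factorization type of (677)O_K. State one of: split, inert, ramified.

remains prime (inert)

Since -47 ≡ 1 mod 4, the ring of integers is ℤ[(1+√-47)/2] with discriminant -47.
disc(K) = -47 is not divisible by 677; 677 is unramified.
(-47/677) = 630^338 mod 677 = 676, giving Legendre symbol -1.
(-47/677) = -1, so 677 is inert.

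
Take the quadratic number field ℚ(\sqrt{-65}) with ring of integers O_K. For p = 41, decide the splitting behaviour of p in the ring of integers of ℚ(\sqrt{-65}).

Since -65 ≢ 1 mod 4, the ring of integers is ℤ[√-65] with discriminant 4·(-65) = -260.
41 ∤ -260, so 41 is unramified.
Legendre symbol by Euler's criterion: (-65/41) ≡ (-65)^20 ≡ 40 (mod 41), i.e. (-65/41) = -1.
d is a non-residue mod p, hence 41 remains inert in O_K.

p is inert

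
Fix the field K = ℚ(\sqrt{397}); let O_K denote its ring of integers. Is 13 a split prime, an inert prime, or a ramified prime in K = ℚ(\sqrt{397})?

d = 397 ≡ 1 (mod 4), so O_K = ℤ[(1+√397)/2] and disc(K) = d = 397.
Since gcd(13, 397) = 1 the prime 13 does not ramify.
Euler's criterion: 397^6 mod 13 = 12. Thus (397|13) = -1.
Legendre symbol -1 ⇒ 13 is inert.

remains prime (inert)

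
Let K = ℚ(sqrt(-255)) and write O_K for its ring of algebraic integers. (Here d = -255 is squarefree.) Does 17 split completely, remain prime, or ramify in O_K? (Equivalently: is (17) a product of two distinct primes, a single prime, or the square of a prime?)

-255 mod 4 = 1, hence disc K = -255 and O_K = ℤ[(1+√-255)/2].
17 divides disc(K) = -255, so 17 ramifies.

ramified — (17) = 𝔭²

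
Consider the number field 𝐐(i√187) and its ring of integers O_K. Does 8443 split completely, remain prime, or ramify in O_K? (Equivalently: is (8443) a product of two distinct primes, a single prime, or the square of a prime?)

d = -187 ≡ 1 (mod 4), so O_K = ℤ[(1+√-187)/2] and disc(K) = d = -187.
disc(K) = -187 is not divisible by 8443; 8443 is unramified.
Compute (-187/8443) via Euler: 8256^((8443-1)/2) mod 8443 = 1, so (-187/8443) = 1.
(-187/8443) = 1, so 8443 splits.

split — (8443) = 𝔭₁𝔭₂ with 𝔭₁ ≠ 𝔭₂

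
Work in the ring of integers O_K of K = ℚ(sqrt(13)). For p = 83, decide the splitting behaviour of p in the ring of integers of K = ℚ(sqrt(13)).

13 mod 4 = 1, hence disc K = 13 and O_K = ℤ[(1+√13)/2].
disc(K) = 13 is not divisible by 83; 83 is unramified.
(13/83) = 13^41 mod 83 = 82, giving Legendre symbol -1.
d is a non-residue mod p, hence 83 remains inert in O_K.

83 remains inert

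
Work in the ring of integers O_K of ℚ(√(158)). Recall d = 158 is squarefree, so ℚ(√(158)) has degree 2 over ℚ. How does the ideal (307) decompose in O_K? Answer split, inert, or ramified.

Since 158 ≢ 1 mod 4, the ring of integers is ℤ[√158] with discriminant 4·158 = 632.
disc(K) = 632 is not divisible by 307; 307 is unramified.
Compute (158/307) via Euler: 158^((307-1)/2) mod 307 = 306, so (158/307) = -1.
d is a non-residue mod p, hence 307 remains inert in O_K.

remains prime (inert)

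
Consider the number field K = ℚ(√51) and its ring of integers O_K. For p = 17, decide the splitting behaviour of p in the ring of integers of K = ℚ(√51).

ramifies in O_K

51 mod 4 = 3, hence disc K = 4·51 = 204 and O_K = ℤ[√51].
17 divides disc(K) = 204, so 17 ramifies.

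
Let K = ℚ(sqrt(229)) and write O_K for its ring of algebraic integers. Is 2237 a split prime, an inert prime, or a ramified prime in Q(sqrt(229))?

229 mod 4 = 1, hence disc K = 229 and O_K = ℤ[(1+√229)/2].
2237 ∤ 229, so 2237 is unramified.
(229/2237) = 229^1118 mod 2237 = 1, giving Legendre symbol 1.
d is a quadratic residue mod p, hence 2237 splits in O_K.

2237 splits in O_K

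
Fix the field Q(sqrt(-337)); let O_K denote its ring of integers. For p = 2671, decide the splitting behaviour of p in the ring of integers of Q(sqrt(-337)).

2671 remains inert

Since -337 ≢ 1 mod 4, the ring of integers is ℤ[√-337] with discriminant 4·(-337) = -1348.
2671 ∤ -1348, so 2671 is unramified.
Euler's criterion: (-337)^1335 mod 2671 = 2670. Thus (-337|2671) = -1.
(-337/2671) = -1, so 2671 is inert.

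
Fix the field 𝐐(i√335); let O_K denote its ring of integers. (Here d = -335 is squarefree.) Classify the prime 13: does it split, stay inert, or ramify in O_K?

Since -335 ≡ 1 mod 4, the ring of integers is ℤ[(1+√-335)/2] with discriminant -335.
disc(K) = -335 is not divisible by 13; 13 is unramified.
(-335/13) = 3^6 mod 13 = 1, giving Legendre symbol 1.
Legendre symbol 1 ⇒ 13 is split.

13 splits in O_K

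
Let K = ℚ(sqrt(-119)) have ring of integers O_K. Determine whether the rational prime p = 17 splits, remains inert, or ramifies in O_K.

ramified — (17) = 𝔭²

-119 mod 4 = 1, hence disc K = -119 and O_K = ℤ[(1+√-119)/2].
17 divides disc(K) = -119, so 17 ramifies.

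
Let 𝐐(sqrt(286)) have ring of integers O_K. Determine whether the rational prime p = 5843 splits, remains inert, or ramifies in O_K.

286 mod 4 = 2, hence disc K = 4·286 = 1144 and O_K = ℤ[√286].
Since gcd(5843, 1144) = 1 the prime 5843 does not ramify.
Legendre symbol by Euler's criterion: (286/5843) ≡ 286^2921 ≡ 1 (mod 5843), i.e. (286/5843) = 1.
d is a quadratic residue mod p, hence 5843 splits in O_K.

5843 splits in O_K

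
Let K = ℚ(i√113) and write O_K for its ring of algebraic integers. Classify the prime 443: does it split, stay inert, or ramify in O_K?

inert — (443) stays prime in O_K

-113 mod 4 = 3, hence disc K = 4·(-113) = -452 and O_K = ℤ[√-113].
443 ∤ -452, so 443 is unramified.
Compute (-113/443) via Euler: 330^((443-1)/2) mod 443 = 442, so (-113/443) = -1.
Legendre symbol -1 ⇒ 443 is inert.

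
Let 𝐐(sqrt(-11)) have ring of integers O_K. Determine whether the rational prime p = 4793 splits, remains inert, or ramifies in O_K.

d = -11 ≡ 1 (mod 4), so O_K = ℤ[(1+√-11)/2] and disc(K) = d = -11.
disc(K) = -11 is not divisible by 4793; 4793 is unramified.
Legendre symbol by Euler's criterion: (-11/4793) ≡ (-11)^2396 ≡ 4792 (mod 4793), i.e. (-11/4793) = -1.
d is a non-residue mod p, hence 4793 remains inert in O_K.

inert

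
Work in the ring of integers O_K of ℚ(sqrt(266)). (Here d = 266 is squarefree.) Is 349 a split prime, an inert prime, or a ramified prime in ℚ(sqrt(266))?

split — (349) = 𝔭₁𝔭₂ with 𝔭₁ ≠ 𝔭₂

d = 266 ≡ 2 (mod 4), so O_K = ℤ[√266] and disc(K) = 4d = 1064.
Since gcd(349, 1064) = 1 the prime 349 does not ramify.
Euler's criterion: 266^174 mod 349 = 1. Thus (266|349) = 1.
(266/349) = 1, so 349 splits.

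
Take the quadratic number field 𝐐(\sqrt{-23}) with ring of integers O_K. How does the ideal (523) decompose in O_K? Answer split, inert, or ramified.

523 remains inert

Since -23 ≡ 1 mod 4, the ring of integers is ℤ[(1+√-23)/2] with discriminant -23.
523 ∤ -23, so 523 is unramified.
Euler's criterion: (-23)^261 mod 523 = 522. Thus (-23|523) = -1.
Legendre symbol -1 ⇒ 523 is inert.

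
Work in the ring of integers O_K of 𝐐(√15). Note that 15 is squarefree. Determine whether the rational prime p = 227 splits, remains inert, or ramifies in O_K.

Since 15 ≢ 1 mod 4, the ring of integers is ℤ[√15] with discriminant 4·15 = 60.
227 ∤ 60, so 227 is unramified.
Compute (15/227) via Euler: 15^((227-1)/2) mod 227 = 226, so (15/227) = -1.
d is a non-residue mod p, hence 227 remains inert in O_K.

p is inert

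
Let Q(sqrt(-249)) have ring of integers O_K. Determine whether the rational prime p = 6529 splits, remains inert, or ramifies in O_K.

Since -249 ≢ 1 mod 4, the ring of integers is ℤ[√-249] with discriminant 4·(-249) = -996.
Since gcd(6529, -996) = 1 the prime 6529 does not ramify.
(-249/6529) = 6280^3264 mod 6529 = 6528, giving Legendre symbol -1.
d is a non-residue mod p, hence 6529 remains inert in O_K.

remains prime (inert)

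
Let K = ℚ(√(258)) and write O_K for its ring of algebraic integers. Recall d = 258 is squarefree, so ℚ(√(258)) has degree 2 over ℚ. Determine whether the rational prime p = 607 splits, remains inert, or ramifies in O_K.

inert — (607) stays prime in O_K

d = 258 ≡ 2 (mod 4), so O_K = ℤ[√258] and disc(K) = 4d = 1032.
607 ∤ 1032, so 607 is unramified.
Euler's criterion: 258^303 mod 607 = 606. Thus (258|607) = -1.
Legendre symbol -1 ⇒ 607 is inert.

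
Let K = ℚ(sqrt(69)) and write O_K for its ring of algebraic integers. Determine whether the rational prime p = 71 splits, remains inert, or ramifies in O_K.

d = 69 ≡ 1 (mod 4), so O_K = ℤ[(1+√69)/2] and disc(K) = d = 69.
Since gcd(71, 69) = 1 the prime 71 does not ramify.
Euler's criterion: 69^35 mod 71 = 70. Thus (69|71) = -1.
d is a non-residue mod p, hence 71 remains inert in O_K.

remains prime (inert)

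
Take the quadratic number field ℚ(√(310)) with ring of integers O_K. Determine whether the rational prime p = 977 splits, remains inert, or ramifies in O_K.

Since 310 ≢ 1 mod 4, the ring of integers is ℤ[√310] with discriminant 4·310 = 1240.
Since gcd(977, 1240) = 1 the prime 977 does not ramify.
(310/977) = 310^488 mod 977 = 976, giving Legendre symbol -1.
(310/977) = -1, so 977 is inert.

p is inert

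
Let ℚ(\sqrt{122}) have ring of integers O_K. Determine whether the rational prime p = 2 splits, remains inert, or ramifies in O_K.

Since 122 ≢ 1 mod 4, the ring of integers is ℤ[√122] with discriminant 4·122 = 488.
Ramification test: 2 | 488. The prime 2 ramifies in K.

ramifies in O_K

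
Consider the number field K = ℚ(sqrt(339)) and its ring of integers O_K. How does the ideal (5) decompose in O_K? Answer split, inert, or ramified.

splits completely

Since 339 ≢ 1 mod 4, the ring of integers is ℤ[√339] with discriminant 4·339 = 1356.
disc(K) = 1356 is not divisible by 5; 5 is unramified.
Compute (339/5) via Euler: 4^((5-1)/2) mod 5 = 1, so (339/5) = 1.
Legendre symbol 1 ⇒ 5 is split.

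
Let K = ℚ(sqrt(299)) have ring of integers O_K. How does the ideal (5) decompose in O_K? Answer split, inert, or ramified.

split — (5) = 𝔭₁𝔭₂ with 𝔭₁ ≠ 𝔭₂

d = 299 ≡ 3 (mod 4), so O_K = ℤ[√299] and disc(K) = 4d = 1196.
5 ∤ 1196, so 5 is unramified.
Euler's criterion: 299^2 mod 5 = 1. Thus (299|5) = 1.
(299/5) = 1, so 5 splits.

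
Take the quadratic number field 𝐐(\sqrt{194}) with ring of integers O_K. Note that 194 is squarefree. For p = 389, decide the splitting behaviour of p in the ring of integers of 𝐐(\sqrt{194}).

p is inert

Since 194 ≢ 1 mod 4, the ring of integers is ℤ[√194] with discriminant 4·194 = 776.
disc(K) = 776 is not divisible by 389; 389 is unramified.
Legendre symbol by Euler's criterion: (194/389) ≡ 194^194 ≡ 388 (mod 389), i.e. (194/389) = -1.
(194/389) = -1, so 389 is inert.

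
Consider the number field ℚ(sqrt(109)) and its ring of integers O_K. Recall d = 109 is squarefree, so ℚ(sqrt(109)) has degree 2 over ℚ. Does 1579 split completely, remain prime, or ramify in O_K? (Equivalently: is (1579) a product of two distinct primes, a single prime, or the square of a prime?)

1579 remains inert

Since 109 ≡ 1 mod 4, the ring of integers is ℤ[(1+√109)/2] with discriminant 109.
disc(K) = 109 is not divisible by 1579; 1579 is unramified.
Euler's criterion: 109^789 mod 1579 = 1578. Thus (109|1579) = -1.
(109/1579) = -1, so 1579 is inert.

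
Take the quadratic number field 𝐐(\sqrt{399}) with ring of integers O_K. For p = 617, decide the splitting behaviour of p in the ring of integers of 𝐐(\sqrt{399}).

617 remains inert

d = 399 ≡ 3 (mod 4), so O_K = ℤ[√399] and disc(K) = 4d = 1596.
Since gcd(617, 1596) = 1 the prime 617 does not ramify.
Compute (399/617) via Euler: 399^((617-1)/2) mod 617 = 616, so (399/617) = -1.
Legendre symbol -1 ⇒ 617 is inert.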